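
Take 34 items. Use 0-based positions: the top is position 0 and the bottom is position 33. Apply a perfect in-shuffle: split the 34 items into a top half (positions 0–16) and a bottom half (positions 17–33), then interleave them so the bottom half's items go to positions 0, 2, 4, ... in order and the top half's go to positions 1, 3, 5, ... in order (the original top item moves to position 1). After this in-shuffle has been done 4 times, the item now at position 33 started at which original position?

23

Work backwards from position 33, undoing one in-shuffle at a time:
33 ← 16 ← 25 ← 12 ← 23
So the item now at position 33 started at position 23.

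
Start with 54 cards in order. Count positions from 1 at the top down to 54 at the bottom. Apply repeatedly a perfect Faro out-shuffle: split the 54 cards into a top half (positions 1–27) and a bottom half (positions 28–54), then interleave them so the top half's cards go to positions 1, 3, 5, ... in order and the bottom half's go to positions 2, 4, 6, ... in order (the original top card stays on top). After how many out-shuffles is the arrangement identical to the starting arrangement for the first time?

The out-shuffle permutes the 54 positions with cycle lengths [1, 1, 52].
Every card is home exactly when every cycle has completed a whole number of laps, i.e. after lcm(1, 52) = 52 out-shuffles.

52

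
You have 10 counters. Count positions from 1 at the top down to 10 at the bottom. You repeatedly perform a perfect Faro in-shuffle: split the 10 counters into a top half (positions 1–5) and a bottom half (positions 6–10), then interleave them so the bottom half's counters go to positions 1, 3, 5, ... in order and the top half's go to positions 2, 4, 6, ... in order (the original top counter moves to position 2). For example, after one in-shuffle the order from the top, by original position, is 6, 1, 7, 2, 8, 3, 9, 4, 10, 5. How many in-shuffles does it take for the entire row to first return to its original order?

The in-shuffle permutes the 10 positions with cycle lengths [10].
Every counter is home exactly when every cycle has completed a whole number of laps, i.e. after lcm(10) = 10 in-shuffles.

10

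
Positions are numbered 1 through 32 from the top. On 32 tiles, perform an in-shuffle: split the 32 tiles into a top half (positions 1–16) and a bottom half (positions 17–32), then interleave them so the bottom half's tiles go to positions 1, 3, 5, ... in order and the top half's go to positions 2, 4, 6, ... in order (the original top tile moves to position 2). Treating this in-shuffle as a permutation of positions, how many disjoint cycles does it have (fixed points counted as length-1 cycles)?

Trace each unvisited position around until it returns:
(1 2 4 8 16 32 31 29 25 17) (3 6 12 24 15 30 27 21 9 18) (5 10 20 7 14 28 23 13 26 19) (11 22)
4 cycles in total.

4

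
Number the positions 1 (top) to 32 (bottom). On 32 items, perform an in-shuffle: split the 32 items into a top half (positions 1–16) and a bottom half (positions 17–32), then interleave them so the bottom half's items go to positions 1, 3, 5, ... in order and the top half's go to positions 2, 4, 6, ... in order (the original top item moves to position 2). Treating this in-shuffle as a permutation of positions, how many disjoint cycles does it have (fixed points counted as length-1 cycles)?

4

Trace each unvisited position around until it returns:
(1 2 4 8 16 32 31 29 25 17) (3 6 12 24 15 30 27 21 9 18) (5 10 20 7 14 28 23 13 26 19) (11 22)
4 cycles in total.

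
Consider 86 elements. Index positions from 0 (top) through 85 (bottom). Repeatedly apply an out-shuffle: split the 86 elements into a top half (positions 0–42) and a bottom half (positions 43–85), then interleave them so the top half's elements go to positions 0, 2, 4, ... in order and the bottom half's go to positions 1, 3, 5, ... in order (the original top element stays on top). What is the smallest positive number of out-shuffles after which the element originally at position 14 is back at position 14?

Follow position 14 under repeated out-shuffles:
14 → 28 → 56 → 27 → 54 → 23 → 46 → 7 → 14
It first returns after 8 out-shuffles.

8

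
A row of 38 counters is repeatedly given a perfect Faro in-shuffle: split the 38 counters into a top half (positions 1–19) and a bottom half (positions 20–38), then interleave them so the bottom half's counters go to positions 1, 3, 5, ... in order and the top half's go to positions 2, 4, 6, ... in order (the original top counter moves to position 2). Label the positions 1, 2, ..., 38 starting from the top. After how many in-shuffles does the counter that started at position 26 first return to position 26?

Follow position 26 under repeated in-shuffles:
26 → 13 → 26
It first returns after 2 in-shuffles.

2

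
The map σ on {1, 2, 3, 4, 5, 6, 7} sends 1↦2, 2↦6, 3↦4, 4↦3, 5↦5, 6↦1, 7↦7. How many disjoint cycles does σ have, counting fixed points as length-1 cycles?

Cycle decomposition: (1 2 6) (3 4) (5) (7).
4 cycles.

4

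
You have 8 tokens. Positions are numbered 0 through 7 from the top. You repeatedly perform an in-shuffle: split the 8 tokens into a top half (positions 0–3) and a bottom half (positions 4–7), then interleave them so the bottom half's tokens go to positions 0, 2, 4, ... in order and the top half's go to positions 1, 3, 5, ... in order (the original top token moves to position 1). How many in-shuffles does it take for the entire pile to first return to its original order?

6

The in-shuffle permutes the 8 positions with cycle lengths [2, 6].
Every token is home exactly when every cycle has completed a whole number of laps, i.e. after lcm(2, 6) = 6 in-shuffles.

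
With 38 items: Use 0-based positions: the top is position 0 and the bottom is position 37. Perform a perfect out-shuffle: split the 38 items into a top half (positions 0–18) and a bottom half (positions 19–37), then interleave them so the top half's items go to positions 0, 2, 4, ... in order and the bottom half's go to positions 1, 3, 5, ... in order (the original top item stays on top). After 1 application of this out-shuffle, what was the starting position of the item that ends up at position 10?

5

Work backwards from position 10, undoing one out-shuffle at a time:
10 ← 5
So the item now at position 10 started at position 5.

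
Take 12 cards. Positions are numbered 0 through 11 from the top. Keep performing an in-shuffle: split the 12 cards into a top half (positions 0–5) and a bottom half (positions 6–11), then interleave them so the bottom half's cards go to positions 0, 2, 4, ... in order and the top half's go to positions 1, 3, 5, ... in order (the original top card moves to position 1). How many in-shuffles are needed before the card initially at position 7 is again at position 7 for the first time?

12

Follow position 7 under repeated in-shuffles:
7 → 2 → 5 → 11 → 10 → 8 → 4 → 9 → 6 → 0 → 1 → 3 → 7
It first returns after 12 in-shuffles.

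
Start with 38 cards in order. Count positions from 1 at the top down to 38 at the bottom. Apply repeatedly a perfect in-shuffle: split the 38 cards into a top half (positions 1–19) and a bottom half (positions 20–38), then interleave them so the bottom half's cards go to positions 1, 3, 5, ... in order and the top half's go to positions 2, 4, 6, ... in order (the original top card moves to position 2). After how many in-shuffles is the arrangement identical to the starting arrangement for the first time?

The in-shuffle permutes the 38 positions with cycle lengths [2, 12, 12, 12].
Every card is home exactly when every cycle has completed a whole number of laps, i.e. after lcm(2, 12) = 12 in-shuffles.

12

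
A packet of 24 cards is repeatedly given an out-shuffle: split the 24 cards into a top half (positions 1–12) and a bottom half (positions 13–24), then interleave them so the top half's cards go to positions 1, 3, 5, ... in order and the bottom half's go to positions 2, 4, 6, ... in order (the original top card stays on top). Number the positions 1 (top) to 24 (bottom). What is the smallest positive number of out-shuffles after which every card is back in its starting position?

11

The out-shuffle permutes the 24 positions with cycle lengths [1, 1, 11, 11].
Every card is home exactly when every cycle has completed a whole number of laps, i.e. after lcm(1, 11) = 11 out-shuffles.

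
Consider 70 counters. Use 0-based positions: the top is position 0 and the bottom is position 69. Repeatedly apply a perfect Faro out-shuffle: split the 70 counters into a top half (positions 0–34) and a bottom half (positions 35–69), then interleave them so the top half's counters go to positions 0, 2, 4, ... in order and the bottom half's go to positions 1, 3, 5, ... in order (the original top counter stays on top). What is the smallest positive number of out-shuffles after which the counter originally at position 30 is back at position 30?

Follow position 30 under repeated out-shuffles:
30 → 60 → 51 → 33 → 66 → 63 → 57 → 45 → 21 → 42 → 15 → 30
It first returns after 11 out-shuffles.

11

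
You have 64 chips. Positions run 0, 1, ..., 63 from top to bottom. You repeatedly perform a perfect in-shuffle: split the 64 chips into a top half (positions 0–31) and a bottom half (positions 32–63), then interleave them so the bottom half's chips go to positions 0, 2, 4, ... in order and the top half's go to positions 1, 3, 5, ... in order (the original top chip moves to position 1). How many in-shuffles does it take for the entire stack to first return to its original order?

12

The in-shuffle permutes the 64 positions with cycle lengths [4, 12, 12, 12, 12, 12].
Every chip is home exactly when every cycle has completed a whole number of laps, i.e. after lcm(4, 12) = 12 in-shuffles.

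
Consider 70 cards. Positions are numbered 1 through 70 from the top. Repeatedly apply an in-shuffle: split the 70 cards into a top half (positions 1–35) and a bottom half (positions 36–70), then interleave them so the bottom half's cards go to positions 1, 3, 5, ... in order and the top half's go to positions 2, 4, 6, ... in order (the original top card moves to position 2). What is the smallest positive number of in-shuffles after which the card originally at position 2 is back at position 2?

Follow position 2 under repeated in-shuffles:
2 → 4 → 8 → 16 → 32 → 64 → 57 → 43 → ... → 2 (length 35)
It first returns after 35 in-shuffles.

35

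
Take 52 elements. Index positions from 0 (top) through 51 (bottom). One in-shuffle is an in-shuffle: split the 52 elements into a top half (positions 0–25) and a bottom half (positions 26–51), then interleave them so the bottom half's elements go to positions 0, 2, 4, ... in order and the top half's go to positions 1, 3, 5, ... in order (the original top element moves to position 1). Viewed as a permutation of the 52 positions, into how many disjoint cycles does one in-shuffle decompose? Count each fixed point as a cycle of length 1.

Trace each unvisited position around until it returns:
(0 1 3 7 15 31 ... len 52)
1 cycle in total.

1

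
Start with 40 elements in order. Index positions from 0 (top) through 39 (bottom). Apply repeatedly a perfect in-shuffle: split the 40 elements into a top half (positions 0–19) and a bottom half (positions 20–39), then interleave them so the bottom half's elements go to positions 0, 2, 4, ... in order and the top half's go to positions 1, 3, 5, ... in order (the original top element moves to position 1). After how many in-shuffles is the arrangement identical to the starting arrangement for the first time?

20

The in-shuffle permutes the 40 positions with cycle lengths [20, 20].
Every element is home exactly when every cycle has completed a whole number of laps, i.e. after lcm(20) = 20 in-shuffles.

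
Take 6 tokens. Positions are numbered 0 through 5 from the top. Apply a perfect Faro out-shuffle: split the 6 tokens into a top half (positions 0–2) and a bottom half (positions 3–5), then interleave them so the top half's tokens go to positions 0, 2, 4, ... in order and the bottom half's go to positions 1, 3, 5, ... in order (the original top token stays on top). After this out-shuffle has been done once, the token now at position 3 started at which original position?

4

Work backwards from position 3, undoing one out-shuffle at a time:
3 ← 4
So the token now at position 3 started at position 4.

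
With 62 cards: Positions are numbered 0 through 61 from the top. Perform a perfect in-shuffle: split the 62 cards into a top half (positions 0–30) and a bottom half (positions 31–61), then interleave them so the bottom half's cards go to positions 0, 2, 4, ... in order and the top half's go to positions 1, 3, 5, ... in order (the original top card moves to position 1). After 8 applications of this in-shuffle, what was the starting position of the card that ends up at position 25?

Work backwards from position 25, undoing one in-shuffle at a time:
25 ← 12 ← 37 ← 18 ← 40 ← 51 ← 25 ← 12 ← 37
So the card now at position 25 started at position 37.

37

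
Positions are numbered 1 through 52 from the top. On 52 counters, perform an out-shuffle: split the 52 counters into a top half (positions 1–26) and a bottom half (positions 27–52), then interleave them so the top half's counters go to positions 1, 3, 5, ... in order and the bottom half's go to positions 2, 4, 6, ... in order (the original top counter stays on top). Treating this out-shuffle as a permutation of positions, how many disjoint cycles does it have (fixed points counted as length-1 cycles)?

Trace each unvisited position around until it returns:
(1) (2 3 5 9 17 33 14 27) (4 7 13 25 49 46 40 28) (6 11 21 41 30 8 15 29) (10 19 37 22 43 34 16 31) (12 23 45 38 24 47 42 32) (18 35) (20 39 26 51 50 48 44 36) ... plus 1 more
9 cycles in total.

9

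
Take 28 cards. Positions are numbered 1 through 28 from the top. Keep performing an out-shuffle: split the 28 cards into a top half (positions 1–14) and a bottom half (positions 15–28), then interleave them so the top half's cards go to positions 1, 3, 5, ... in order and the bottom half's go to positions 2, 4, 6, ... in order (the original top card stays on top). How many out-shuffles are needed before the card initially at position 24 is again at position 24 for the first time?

18

Follow position 24 under repeated out-shuffles:
24 → 20 → 12 → 23 → 18 → 8 → 15 → 2 → 3 → 5 → 9 → 17 → 6 → 11 → 21 → 14 → 27 → 26 → 24
It first returns after 18 out-shuffles.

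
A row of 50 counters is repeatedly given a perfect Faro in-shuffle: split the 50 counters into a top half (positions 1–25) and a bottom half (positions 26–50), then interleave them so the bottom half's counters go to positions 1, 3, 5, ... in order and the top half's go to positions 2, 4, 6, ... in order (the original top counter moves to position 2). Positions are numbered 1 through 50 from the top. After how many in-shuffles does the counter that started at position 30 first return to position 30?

8

Follow position 30 under repeated in-shuffles:
30 → 9 → 18 → 36 → 21 → 42 → 33 → 15 → 30
It first returns after 8 in-shuffles.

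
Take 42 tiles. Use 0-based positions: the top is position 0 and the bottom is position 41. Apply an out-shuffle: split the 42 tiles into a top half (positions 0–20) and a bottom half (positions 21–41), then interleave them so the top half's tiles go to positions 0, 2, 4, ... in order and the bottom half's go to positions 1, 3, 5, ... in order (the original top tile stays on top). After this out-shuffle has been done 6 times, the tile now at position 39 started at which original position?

32

Work backwards from position 39, undoing one out-shuffle at a time:
39 ← 40 ← 20 ← 10 ← 5 ← 23 ← 32
So the tile now at position 39 started at position 32.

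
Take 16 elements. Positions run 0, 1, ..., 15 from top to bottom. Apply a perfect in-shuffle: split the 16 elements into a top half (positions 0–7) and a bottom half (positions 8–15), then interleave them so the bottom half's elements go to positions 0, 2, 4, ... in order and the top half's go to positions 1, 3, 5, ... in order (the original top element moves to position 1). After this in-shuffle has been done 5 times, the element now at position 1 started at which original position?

Work backwards from position 1, undoing one in-shuffle at a time:
1 ← 0 ← 8 ← 12 ← 14 ← 15
So the element now at position 1 started at position 15.

15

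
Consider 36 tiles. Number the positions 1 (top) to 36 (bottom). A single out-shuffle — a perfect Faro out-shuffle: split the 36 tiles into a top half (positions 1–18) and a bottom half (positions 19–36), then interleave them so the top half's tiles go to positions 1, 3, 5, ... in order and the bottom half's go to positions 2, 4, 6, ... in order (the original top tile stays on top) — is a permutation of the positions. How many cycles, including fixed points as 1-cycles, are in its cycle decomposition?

7

Trace each unvisited position around until it returns:
(1) (2 3 5 9 17 33 ... len 12) (4 7 13 25 14 27 ... len 12) (6 11 21) (8 15 29 22) (16 31 26) (36)
7 cycles in total.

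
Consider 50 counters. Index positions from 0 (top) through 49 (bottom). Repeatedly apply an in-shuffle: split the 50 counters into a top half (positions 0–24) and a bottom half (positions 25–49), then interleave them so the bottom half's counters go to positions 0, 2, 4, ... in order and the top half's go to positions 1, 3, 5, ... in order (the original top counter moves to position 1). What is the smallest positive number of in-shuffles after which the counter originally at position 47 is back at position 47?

8

Follow position 47 under repeated in-shuffles:
47 → 44 → 38 → 26 → 2 → 5 → 11 → 23 → 47
It first returns after 8 in-shuffles.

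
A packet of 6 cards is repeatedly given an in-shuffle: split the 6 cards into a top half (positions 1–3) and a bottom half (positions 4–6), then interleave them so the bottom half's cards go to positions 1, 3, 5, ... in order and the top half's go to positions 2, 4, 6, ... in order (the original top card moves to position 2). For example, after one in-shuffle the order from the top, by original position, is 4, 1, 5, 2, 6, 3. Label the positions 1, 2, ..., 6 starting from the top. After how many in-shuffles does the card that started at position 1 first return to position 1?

3

Follow position 1 under repeated in-shuffles:
1 → 2 → 4 → 1
It first returns after 3 in-shuffles.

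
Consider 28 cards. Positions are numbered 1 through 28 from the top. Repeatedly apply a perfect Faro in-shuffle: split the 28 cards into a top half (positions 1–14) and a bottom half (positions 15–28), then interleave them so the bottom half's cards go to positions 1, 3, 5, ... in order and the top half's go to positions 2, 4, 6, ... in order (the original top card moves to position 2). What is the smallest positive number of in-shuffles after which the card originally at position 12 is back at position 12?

28

Follow position 12 under repeated in-shuffles:
12 → 24 → 19 → 9 → 18 → 7 → 14 → 28 → ... → 12 (length 28)
It first returns after 28 in-shuffles.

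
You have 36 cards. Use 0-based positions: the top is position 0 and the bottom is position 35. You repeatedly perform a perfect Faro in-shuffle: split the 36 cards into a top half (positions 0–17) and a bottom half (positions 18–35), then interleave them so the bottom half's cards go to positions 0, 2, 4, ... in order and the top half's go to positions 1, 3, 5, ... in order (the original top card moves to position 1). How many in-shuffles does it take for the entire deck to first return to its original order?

The in-shuffle permutes the 36 positions with cycle lengths [36].
Every card is home exactly when every cycle has completed a whole number of laps, i.e. after lcm(36) = 36 in-shuffles.

36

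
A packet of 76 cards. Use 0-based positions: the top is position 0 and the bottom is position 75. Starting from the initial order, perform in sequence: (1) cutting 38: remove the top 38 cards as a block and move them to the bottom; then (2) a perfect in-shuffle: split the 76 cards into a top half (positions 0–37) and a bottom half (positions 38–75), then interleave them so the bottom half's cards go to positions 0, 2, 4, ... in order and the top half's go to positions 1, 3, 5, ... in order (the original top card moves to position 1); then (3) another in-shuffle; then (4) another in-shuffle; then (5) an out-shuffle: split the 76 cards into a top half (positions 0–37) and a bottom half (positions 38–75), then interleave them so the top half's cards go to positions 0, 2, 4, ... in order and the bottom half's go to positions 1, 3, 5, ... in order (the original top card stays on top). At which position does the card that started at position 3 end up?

Track the card from position 3 forward through each operation:
  after op 1 (cut 38): 3 → 41
  after op 2 (in-shuffle): 41 → 6
  after op 3 (in-shuffle): 6 → 13
  after op 4 (in-shuffle): 13 → 27
  after op 5 (out-shuffle): 27 → 54

54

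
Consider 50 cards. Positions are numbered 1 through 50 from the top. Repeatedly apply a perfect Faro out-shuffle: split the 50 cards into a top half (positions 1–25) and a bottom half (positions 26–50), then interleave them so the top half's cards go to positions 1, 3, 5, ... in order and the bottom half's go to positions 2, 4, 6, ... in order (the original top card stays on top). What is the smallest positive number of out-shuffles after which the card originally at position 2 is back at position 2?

21

Follow position 2 under repeated out-shuffles:
2 → 3 → 5 → 9 → 17 → 33 → 16 → 31 → ... → 2 (length 21)
It first returns after 21 out-shuffles.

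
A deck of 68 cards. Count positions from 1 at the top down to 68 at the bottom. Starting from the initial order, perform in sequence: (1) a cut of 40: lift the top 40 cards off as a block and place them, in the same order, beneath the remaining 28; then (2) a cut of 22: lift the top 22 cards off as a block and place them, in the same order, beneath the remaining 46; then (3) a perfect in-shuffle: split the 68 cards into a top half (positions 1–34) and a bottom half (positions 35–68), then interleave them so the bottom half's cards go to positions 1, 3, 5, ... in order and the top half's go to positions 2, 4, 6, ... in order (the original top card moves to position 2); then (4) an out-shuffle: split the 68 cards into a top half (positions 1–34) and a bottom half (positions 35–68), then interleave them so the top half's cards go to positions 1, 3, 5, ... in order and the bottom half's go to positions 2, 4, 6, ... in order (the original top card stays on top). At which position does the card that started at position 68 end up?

23

Track the card from position 68 forward through each operation:
  after op 1 (cut 40): 68 → 28
  after op 2 (cut 22): 28 → 6
  after op 3 (in-shuffle): 6 → 12
  after op 4 (out-shuffle): 12 → 23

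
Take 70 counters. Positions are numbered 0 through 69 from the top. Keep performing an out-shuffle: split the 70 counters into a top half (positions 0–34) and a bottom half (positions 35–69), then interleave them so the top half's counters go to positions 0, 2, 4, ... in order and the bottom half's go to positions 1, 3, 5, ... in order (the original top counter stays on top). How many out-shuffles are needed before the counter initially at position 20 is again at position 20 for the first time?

Follow position 20 under repeated out-shuffles:
20 → 40 → 11 → 22 → 44 → 19 → 38 → 7 → ... → 20 (length 22)
It first returns after 22 out-shuffles.

22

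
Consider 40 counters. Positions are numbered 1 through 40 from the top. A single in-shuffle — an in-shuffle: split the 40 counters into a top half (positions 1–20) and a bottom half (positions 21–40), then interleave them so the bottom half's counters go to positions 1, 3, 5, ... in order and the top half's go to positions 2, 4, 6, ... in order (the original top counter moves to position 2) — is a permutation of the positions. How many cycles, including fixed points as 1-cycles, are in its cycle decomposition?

2

Trace each unvisited position around until it returns:
(1 2 4 8 16 32 ... len 20) (3 6 12 24 7 14 ... len 20)
2 cycles in total.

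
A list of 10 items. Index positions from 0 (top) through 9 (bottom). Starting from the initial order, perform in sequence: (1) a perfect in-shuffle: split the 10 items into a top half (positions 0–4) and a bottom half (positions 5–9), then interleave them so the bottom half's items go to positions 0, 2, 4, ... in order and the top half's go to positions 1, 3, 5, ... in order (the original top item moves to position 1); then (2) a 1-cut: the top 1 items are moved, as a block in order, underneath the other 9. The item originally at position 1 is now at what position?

2

Track the item from position 1 forward through each operation:
  after op 1 (in-shuffle): 1 → 3
  after op 2 (cut 1): 3 → 2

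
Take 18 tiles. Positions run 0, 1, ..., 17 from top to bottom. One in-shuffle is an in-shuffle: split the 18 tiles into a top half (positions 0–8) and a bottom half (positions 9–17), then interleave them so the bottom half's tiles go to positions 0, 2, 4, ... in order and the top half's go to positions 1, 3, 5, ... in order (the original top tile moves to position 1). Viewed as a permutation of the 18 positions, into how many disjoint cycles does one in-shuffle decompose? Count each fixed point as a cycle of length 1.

Trace each unvisited position around until it returns:
(0 1 3 7 15 12 ... len 18)
1 cycle in total.

1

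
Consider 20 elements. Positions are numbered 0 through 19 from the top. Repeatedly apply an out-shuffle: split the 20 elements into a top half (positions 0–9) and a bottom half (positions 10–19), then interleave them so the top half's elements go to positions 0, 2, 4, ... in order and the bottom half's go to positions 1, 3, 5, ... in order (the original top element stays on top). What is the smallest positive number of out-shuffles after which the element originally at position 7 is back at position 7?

Follow position 7 under repeated out-shuffles:
7 → 14 → 9 → 18 → 17 → 15 → 11 → 3 → 6 → 12 → 5 → 10 → 1 → 2 → 4 → 8 → 16 → 13 → 7
It first returns after 18 out-shuffles.

18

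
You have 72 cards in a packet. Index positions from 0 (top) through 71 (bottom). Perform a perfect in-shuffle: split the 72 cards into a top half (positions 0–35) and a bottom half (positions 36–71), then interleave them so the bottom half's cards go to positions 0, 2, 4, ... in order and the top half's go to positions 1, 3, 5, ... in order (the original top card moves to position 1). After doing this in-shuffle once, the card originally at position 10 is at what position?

Track the card's position through each in-shuffle:
10 → 21

21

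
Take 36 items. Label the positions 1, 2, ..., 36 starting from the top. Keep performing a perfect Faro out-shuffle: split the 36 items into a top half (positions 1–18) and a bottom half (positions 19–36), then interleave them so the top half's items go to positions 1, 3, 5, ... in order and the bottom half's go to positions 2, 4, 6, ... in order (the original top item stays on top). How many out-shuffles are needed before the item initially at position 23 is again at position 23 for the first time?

Follow position 23 under repeated out-shuffles:
23 → 10 → 19 → 2 → 3 → 5 → 9 → 17 → 33 → 30 → 24 → 12 → 23
It first returns after 12 out-shuffles.

12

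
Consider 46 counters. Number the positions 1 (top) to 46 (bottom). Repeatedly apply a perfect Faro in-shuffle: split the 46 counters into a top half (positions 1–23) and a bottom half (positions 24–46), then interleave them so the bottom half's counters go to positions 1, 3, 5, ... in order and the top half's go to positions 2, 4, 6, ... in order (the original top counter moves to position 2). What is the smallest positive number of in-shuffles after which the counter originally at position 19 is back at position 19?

Follow position 19 under repeated in-shuffles:
19 → 38 → 29 → 11 → 22 → 44 → 41 → 35 → ... → 19 (length 23)
It first returns after 23 in-shuffles.

23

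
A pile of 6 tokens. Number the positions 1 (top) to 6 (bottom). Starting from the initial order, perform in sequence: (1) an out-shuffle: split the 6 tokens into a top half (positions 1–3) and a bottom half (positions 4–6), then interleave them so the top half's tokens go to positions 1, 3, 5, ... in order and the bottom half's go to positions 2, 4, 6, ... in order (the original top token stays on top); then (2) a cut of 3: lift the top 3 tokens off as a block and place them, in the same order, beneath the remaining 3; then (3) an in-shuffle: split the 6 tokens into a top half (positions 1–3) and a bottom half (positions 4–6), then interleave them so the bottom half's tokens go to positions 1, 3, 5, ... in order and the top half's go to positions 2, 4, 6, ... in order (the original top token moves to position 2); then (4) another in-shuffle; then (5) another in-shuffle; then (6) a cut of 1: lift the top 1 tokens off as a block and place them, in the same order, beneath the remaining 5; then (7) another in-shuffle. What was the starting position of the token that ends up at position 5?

Undo the operations in reverse order, starting from position 5:
  undo op 7 (in-shuffle, from bottom half): 5 ← 6
  undo op 6 (cut 1): 6 ← 1
  undo op 5 (in-shuffle, from bottom half): 1 ← 4
  undo op 4 (in-shuffle, from top half): 4 ← 2
  undo op 3 (in-shuffle, from top half): 2 ← 1
  undo op 2 (cut 3): 1 ← 4
  undo op 1 (out-shuffle, from bottom half): 4 ← 5
So the token at position 5 came from original position 5.

5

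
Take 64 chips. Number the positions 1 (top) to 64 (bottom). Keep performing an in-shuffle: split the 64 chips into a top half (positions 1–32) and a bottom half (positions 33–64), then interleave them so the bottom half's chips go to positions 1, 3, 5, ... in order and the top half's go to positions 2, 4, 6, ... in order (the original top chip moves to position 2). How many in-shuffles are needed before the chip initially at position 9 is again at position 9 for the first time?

12

Follow position 9 under repeated in-shuffles:
9 → 18 → 36 → 7 → 14 → 28 → 56 → 47 → 29 → 58 → 51 → 37 → 9
It first returns after 12 in-shuffles.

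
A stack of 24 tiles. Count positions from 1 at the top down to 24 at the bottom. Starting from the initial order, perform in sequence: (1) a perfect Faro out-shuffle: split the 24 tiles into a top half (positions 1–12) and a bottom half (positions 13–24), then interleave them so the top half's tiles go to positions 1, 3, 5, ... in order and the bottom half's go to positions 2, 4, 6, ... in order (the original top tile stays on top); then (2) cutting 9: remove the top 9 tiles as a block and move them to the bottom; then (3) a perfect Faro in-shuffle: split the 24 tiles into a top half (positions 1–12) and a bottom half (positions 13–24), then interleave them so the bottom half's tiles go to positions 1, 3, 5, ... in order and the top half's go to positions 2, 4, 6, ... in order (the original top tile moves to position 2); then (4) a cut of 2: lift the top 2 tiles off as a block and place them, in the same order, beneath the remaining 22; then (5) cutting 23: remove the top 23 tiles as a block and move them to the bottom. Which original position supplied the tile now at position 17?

21

Undo the operations in reverse order, starting from position 17:
  undo op 5 (cut 23): 17 ← 16
  undo op 4 (cut 2): 16 ← 18
  undo op 3 (in-shuffle, from top half): 18 ← 9
  undo op 2 (cut 9): 9 ← 18
  undo op 1 (out-shuffle, from bottom half): 18 ← 21
So the tile at position 17 came from original position 21.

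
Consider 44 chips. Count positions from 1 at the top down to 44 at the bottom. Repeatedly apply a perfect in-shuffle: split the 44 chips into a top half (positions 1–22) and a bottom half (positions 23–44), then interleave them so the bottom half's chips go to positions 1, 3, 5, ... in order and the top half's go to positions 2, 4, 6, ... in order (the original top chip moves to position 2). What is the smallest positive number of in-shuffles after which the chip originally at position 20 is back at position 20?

6

Follow position 20 under repeated in-shuffles:
20 → 40 → 35 → 25 → 5 → 10 → 20
It first returns after 6 in-shuffles.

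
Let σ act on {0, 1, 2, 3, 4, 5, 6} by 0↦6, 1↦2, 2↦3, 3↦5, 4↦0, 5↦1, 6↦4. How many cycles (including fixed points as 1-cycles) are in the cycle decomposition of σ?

2

Cycle decomposition: (0 6 4) (1 2 3 5).
2 cycles.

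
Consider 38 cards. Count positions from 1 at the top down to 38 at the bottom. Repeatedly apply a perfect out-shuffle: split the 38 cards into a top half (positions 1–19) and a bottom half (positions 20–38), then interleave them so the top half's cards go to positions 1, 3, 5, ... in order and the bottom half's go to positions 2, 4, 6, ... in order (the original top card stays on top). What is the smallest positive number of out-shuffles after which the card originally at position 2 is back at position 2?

36

Follow position 2 under repeated out-shuffles:
2 → 3 → 5 → 9 → 17 → 33 → 28 → 18 → ... → 2 (length 36)
It first returns after 36 out-shuffles.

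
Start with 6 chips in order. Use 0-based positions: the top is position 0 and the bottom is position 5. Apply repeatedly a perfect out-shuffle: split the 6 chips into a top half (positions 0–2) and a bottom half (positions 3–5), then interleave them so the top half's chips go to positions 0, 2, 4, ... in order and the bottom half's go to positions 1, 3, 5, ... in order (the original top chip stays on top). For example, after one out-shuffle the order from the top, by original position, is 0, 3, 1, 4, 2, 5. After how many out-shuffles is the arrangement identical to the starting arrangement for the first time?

4

The out-shuffle permutes the 6 positions with cycle lengths [1, 1, 4].
Every chip is home exactly when every cycle has completed a whole number of laps, i.e. after lcm(1, 4) = 4 out-shuffles.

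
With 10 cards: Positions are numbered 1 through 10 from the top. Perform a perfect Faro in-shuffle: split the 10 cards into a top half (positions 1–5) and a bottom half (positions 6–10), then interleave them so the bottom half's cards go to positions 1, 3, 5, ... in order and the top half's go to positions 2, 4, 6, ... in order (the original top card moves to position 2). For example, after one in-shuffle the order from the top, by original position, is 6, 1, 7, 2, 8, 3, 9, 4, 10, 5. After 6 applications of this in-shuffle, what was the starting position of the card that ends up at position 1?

5

Work backwards from position 1, undoing one in-shuffle at a time:
1 ← 6 ← 3 ← 7 ← 9 ← 10 ← 5
So the card now at position 1 started at position 5.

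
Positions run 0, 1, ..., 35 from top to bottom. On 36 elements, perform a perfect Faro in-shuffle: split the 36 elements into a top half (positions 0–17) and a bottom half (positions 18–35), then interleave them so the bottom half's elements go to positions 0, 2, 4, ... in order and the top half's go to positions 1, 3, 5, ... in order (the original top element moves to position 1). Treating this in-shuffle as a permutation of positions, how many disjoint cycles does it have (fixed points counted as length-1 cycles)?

1

Trace each unvisited position around until it returns:
(0 1 3 7 15 31 ... len 36)
1 cycle in total.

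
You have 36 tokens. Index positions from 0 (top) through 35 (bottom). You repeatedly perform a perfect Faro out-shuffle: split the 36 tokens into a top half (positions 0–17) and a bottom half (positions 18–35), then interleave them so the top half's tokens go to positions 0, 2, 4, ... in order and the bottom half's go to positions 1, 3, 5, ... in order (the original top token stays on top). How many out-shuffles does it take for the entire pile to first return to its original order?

12

The out-shuffle permutes the 36 positions with cycle lengths [1, 1, 3, 3, 4, 12, 12].
Every token is home exactly when every cycle has completed a whole number of laps, i.e. after lcm(1, 3, 4, 12) = 12 out-shuffles.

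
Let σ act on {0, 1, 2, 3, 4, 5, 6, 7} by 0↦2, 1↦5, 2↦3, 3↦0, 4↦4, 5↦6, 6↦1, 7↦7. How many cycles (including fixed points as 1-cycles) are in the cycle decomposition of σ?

4

Cycle decomposition: (0 2 3) (1 5 6) (4) (7).
4 cycles.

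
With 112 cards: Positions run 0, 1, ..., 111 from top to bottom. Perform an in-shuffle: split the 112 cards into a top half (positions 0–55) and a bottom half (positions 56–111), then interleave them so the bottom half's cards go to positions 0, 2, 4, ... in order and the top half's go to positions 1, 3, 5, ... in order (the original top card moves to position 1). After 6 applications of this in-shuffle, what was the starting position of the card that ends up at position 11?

Work backwards from position 11, undoing one in-shuffle at a time:
11 ← 5 ← 2 ← 57 ← 28 ← 70 ← 91
So the card now at position 11 started at position 91.

91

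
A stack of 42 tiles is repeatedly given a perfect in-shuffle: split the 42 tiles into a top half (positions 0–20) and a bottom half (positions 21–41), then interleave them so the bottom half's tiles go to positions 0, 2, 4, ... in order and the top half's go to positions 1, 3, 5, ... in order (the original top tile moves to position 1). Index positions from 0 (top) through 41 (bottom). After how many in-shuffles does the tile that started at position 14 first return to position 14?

14

Follow position 14 under repeated in-shuffles:
14 → 29 → 16 → 33 → 24 → 6 → 13 → 27 → 12 → 25 → 8 → 17 → 35 → 28 → 14
It first returns after 14 in-shuffles.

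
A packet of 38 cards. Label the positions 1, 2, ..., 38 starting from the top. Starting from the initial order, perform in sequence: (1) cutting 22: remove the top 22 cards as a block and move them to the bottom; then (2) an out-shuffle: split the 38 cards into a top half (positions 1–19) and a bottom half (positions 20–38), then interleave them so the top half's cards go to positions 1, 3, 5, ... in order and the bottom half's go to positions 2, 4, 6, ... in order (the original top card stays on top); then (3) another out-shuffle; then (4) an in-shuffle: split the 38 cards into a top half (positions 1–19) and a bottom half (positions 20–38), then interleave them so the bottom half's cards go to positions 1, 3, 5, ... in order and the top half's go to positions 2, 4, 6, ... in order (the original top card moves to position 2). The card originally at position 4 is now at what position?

Track the card from position 4 forward through each operation:
  after op 1 (cut 22): 4 → 20
  after op 2 (out-shuffle): 20 → 2
  after op 3 (out-shuffle): 2 → 3
  after op 4 (in-shuffle): 3 → 6

6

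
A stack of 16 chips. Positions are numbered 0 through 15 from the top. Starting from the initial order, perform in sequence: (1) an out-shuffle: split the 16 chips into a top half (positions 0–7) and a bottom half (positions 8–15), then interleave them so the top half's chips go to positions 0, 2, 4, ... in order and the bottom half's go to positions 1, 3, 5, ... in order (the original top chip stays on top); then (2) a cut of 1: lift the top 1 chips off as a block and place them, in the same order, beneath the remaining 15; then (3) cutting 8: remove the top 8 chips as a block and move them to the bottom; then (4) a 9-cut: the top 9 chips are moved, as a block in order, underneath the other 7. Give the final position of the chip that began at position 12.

Track the chip from position 12 forward through each operation:
  after op 1 (out-shuffle): 12 → 9
  after op 2 (cut 1): 9 → 8
  after op 3 (cut 8): 8 → 0
  after op 4 (cut 9): 0 → 7

7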